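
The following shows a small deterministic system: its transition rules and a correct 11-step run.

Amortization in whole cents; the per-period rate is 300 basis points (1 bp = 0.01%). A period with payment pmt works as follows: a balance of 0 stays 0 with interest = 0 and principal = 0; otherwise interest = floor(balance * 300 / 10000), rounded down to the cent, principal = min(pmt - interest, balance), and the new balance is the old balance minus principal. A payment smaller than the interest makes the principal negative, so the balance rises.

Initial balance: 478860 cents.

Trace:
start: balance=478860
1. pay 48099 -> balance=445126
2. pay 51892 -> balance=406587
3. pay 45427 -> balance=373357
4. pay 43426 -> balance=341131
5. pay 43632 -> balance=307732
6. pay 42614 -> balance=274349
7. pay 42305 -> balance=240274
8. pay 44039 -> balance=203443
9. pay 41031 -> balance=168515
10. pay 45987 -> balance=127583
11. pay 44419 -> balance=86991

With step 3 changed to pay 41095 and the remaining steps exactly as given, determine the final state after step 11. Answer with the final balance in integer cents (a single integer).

92478

(re-executing from step 3 with the substitution; state before step 3: balance=406587)
3. pay 41095 -> balance=377689
4. pay 43426 -> balance=345593
5. pay 43632 -> balance=312328
6. pay 42614 -> balance=279083
7. pay 42305 -> balance=245150
8. pay 44039 -> balance=208465
9. pay 41031 -> balance=173687
10. pay 45987 -> balance=132910
11. pay 44419 -> balance=92478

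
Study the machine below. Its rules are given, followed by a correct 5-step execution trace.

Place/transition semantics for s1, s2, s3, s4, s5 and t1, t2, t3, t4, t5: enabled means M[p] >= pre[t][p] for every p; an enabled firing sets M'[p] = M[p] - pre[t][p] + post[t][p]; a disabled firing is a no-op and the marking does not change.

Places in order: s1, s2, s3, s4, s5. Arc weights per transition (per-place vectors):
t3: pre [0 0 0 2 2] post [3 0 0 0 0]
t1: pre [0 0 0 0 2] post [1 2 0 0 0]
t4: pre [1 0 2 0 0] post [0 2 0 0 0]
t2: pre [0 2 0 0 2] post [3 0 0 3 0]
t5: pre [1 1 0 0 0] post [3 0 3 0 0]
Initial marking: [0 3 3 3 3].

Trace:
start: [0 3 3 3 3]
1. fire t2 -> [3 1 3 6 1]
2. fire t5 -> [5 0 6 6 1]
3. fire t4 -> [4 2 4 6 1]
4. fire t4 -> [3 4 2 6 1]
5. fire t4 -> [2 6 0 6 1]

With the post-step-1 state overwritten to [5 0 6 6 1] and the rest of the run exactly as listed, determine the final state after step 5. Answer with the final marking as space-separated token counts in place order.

2 6 0 6 1

state after step 1 := [5 0 6 6 1]
2. fire t5 -> [5 0 6 6 1]
3. fire t4 -> [4 2 4 6 1]
4. fire t4 -> [3 4 2 6 1]
5. fire t4 -> [2 6 0 6 1]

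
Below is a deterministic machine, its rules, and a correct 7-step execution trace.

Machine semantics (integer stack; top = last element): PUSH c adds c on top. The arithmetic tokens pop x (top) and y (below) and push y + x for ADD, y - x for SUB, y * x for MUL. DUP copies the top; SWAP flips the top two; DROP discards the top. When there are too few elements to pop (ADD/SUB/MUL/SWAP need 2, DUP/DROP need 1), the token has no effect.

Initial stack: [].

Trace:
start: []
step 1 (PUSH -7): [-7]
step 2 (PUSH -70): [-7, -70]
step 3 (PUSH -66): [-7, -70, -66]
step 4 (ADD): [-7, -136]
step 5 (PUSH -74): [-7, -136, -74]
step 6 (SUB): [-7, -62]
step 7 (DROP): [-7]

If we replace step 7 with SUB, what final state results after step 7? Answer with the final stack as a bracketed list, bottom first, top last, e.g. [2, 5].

[55]

(re-executing from step 7 with the substitution; state before step 7: [-7, -62])
step 7 (SUB): [55]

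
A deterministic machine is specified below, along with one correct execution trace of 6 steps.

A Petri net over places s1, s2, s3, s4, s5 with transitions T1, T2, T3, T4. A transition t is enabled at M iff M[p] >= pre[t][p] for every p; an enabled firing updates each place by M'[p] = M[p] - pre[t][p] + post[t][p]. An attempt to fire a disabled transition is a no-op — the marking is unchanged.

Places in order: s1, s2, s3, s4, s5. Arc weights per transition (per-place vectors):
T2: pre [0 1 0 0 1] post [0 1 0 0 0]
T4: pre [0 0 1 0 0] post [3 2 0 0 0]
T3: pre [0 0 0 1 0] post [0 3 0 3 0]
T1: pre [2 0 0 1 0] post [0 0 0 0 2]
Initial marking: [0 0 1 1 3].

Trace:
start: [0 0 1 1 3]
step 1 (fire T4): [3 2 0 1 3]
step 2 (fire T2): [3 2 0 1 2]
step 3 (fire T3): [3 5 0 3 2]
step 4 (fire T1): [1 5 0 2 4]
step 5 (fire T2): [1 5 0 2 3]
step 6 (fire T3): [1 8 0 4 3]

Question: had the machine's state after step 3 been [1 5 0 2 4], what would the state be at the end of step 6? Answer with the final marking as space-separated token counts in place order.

state after step 3 := [1 5 0 2 4]
step 4 (fire T1): [1 5 0 2 4]
step 5 (fire T2): [1 5 0 2 3]
step 6 (fire T3): [1 8 0 4 3]

1 8 0 4 3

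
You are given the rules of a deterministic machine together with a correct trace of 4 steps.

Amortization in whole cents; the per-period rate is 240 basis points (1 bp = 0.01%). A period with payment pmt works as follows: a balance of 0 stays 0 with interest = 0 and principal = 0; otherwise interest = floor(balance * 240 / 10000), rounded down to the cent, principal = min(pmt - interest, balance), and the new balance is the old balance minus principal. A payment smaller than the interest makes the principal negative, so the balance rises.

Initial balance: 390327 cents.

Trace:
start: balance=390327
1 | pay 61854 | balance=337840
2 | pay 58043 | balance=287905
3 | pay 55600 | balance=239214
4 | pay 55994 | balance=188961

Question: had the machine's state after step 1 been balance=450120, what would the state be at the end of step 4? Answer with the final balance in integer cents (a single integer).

309520

state after step 1 := balance=450120
2 | pay 58043 | balance=402879
3 | pay 55600 | balance=356948
4 | pay 55994 | balance=309520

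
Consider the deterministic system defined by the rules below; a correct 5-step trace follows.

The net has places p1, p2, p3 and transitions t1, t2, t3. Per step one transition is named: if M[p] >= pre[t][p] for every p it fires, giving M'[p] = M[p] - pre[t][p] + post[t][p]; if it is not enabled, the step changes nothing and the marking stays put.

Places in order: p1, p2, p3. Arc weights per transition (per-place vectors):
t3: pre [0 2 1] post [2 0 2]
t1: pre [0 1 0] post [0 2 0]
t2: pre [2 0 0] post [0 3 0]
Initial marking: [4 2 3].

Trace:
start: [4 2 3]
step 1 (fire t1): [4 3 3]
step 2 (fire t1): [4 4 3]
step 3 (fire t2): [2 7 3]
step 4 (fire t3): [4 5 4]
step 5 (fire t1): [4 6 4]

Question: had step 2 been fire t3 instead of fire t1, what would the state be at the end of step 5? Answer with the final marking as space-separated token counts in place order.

(re-executing from step 2 with the substitution; state before step 2: [4 3 3])
step 2 (fire t3): [6 1 4]
step 3 (fire t2): [4 4 4]
step 4 (fire t3): [6 2 5]
step 5 (fire t1): [6 3 5]

6 3 5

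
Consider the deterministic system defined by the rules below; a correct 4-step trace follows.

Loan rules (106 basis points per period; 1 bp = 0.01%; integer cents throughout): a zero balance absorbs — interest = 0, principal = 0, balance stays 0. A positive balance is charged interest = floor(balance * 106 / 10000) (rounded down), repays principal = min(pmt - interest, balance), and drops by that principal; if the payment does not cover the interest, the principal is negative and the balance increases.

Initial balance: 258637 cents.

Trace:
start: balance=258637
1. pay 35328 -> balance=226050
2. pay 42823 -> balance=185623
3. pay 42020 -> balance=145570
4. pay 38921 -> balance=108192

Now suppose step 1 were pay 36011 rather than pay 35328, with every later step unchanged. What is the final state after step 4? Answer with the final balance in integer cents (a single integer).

(re-executing from step 1 with the substitution; state before step 1: balance=258637)
1. pay 36011 -> balance=225367
2. pay 42823 -> balance=184932
3. pay 42020 -> balance=144872
4. pay 38921 -> balance=107486

107486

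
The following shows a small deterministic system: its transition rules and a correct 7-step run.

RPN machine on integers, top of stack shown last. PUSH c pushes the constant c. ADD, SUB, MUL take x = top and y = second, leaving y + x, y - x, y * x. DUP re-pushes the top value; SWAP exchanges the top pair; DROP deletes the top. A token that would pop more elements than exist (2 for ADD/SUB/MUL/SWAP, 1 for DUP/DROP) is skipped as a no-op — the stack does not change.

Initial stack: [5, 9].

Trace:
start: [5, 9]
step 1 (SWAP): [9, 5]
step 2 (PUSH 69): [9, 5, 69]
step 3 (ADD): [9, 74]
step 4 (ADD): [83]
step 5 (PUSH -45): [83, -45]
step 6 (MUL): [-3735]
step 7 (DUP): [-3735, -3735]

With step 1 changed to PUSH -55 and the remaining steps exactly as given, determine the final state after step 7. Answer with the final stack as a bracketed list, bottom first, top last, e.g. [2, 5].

(re-executing from step 1 with the substitution; state before step 1: [5, 9])
step 1 (PUSH -55): [5, 9, -55]
step 2 (PUSH 69): [5, 9, -55, 69]
step 3 (ADD): [5, 9, 14]
step 4 (ADD): [5, 23]
step 5 (PUSH -45): [5, 23, -45]
step 6 (MUL): [5, -1035]
step 7 (DUP): [5, -1035, -1035]

[5, -1035, -1035]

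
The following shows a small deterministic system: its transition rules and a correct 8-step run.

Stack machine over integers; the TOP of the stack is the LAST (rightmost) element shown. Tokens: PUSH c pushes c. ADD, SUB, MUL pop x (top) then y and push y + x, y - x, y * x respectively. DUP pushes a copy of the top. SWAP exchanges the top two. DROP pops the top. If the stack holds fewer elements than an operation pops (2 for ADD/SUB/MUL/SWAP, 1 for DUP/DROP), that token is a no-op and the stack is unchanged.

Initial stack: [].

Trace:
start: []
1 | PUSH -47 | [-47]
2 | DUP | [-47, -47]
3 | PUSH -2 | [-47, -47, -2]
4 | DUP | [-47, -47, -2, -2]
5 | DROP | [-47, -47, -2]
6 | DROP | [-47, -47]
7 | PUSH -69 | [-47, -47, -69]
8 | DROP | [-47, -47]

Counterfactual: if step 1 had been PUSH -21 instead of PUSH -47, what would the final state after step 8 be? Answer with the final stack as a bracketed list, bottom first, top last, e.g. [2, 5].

(re-executing from step 1 with the substitution; state before step 1: [])
1 | PUSH -21 | [-21]
2 | DUP | [-21, -21]
3 | PUSH -2 | [-21, -21, -2]
4 | DUP | [-21, -21, -2, -2]
5 | DROP | [-21, -21, -2]
6 | DROP | [-21, -21]
7 | PUSH -69 | [-21, -21, -69]
8 | DROP | [-21, -21]

[-21, -21]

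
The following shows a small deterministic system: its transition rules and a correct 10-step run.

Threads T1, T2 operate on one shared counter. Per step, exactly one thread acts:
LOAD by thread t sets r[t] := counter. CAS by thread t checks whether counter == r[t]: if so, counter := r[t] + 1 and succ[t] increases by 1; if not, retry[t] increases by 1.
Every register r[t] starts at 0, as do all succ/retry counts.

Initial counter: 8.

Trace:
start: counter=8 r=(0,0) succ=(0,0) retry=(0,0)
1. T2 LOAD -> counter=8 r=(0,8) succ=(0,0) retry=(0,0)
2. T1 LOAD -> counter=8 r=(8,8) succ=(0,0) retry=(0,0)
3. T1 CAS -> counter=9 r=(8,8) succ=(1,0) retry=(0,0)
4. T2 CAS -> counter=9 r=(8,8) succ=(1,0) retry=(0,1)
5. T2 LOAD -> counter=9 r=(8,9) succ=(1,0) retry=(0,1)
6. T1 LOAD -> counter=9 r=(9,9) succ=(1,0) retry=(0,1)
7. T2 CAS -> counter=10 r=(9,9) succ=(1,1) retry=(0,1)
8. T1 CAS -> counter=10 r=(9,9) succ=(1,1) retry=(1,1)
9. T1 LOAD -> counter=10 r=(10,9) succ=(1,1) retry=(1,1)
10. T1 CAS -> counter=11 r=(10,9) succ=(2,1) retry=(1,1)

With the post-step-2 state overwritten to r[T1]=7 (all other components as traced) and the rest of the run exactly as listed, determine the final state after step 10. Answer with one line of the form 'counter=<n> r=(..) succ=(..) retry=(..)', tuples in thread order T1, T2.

state after step 2 := counter=8 r=(7,8) succ=(0,0) retry=(0,0)
3. T1 CAS -> counter=8 r=(7,8) succ=(0,0) retry=(1,0)
4. T2 CAS -> counter=9 r=(7,8) succ=(0,1) retry=(1,0)
5. T2 LOAD -> counter=9 r=(7,9) succ=(0,1) retry=(1,0)
6. T1 LOAD -> counter=9 r=(9,9) succ=(0,1) retry=(1,0)
7. T2 CAS -> counter=10 r=(9,9) succ=(0,2) retry=(1,0)
8. T1 CAS -> counter=10 r=(9,9) succ=(0,2) retry=(2,0)
9. T1 LOAD -> counter=10 r=(10,9) succ=(0,2) retry=(2,0)
10. T1 CAS -> counter=11 r=(10,9) succ=(1,2) retry=(2,0)

counter=11 r=(10,9) succ=(1,2) retry=(2,0)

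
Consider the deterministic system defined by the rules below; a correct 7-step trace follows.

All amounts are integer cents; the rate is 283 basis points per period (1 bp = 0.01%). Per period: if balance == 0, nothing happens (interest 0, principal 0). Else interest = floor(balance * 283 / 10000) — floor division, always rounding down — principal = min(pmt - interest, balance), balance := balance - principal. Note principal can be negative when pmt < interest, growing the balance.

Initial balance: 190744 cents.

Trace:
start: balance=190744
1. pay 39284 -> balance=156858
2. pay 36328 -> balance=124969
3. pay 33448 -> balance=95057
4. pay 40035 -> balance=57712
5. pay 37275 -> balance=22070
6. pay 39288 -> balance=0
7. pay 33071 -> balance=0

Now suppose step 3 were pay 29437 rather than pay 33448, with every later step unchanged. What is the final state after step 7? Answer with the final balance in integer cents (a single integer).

(re-executing from step 3 with the substitution; state before step 3: balance=124969)
3. pay 29437 -> balance=99068
4. pay 40035 -> balance=61836
5. pay 37275 -> balance=26310
6. pay 39288 -> balance=0
7. pay 33071 -> balance=0

0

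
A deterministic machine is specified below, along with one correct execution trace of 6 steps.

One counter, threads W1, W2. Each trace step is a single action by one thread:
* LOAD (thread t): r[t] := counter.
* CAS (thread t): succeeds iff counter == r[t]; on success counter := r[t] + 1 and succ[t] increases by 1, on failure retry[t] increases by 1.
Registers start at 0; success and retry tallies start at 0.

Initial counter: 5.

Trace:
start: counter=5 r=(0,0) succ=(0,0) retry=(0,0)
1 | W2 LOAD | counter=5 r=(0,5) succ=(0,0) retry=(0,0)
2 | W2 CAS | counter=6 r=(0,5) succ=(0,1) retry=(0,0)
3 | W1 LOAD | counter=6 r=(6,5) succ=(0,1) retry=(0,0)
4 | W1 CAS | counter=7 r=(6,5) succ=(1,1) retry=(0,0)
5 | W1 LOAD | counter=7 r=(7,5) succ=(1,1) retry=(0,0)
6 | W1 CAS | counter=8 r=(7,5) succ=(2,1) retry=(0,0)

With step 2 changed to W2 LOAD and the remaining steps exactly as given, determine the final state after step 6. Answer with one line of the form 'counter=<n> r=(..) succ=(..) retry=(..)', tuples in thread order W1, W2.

(re-executing from step 2 with the substitution; state before step 2: counter=5 r=(0,5) succ=(0,0) retry=(0,0))
2 | W2 LOAD | counter=5 r=(0,5) succ=(0,0) retry=(0,0)
3 | W1 LOAD | counter=5 r=(5,5) succ=(0,0) retry=(0,0)
4 | W1 CAS | counter=6 r=(5,5) succ=(1,0) retry=(0,0)
5 | W1 LOAD | counter=6 r=(6,5) succ=(1,0) retry=(0,0)
6 | W1 CAS | counter=7 r=(6,5) succ=(2,0) retry=(0,0)

counter=7 r=(6,5) succ=(2,0) retry=(0,0)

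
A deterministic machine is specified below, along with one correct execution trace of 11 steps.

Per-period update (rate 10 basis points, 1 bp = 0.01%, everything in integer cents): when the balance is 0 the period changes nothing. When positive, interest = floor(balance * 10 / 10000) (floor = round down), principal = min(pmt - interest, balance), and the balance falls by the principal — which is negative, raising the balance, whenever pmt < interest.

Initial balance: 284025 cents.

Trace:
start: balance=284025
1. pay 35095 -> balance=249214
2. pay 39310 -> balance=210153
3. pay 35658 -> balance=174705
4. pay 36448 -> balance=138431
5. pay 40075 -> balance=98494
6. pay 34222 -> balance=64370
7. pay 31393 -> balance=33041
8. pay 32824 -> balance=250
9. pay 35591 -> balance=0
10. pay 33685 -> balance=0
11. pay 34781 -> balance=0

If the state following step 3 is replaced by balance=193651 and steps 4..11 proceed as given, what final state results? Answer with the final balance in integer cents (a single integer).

state after step 3 := balance=193651
4. pay 36448 -> balance=157396
5. pay 40075 -> balance=117478
6. pay 34222 -> balance=83373
7. pay 31393 -> balance=52063
8. pay 32824 -> balance=19291
9. pay 35591 -> balance=0
10. pay 33685 -> balance=0
11. pay 34781 -> balance=0

0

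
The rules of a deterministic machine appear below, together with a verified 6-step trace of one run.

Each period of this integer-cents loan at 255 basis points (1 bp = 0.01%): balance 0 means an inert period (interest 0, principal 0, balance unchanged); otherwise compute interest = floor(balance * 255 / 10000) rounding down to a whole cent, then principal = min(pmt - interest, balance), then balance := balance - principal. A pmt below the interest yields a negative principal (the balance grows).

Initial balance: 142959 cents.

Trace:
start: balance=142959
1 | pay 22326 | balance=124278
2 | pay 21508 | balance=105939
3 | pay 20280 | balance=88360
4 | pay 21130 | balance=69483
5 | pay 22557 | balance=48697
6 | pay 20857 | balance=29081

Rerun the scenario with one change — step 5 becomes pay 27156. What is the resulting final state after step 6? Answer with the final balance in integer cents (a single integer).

24365

(re-executing from step 5 with the substitution; state before step 5: balance=69483)
5 | pay 27156 | balance=44098
6 | pay 20857 | balance=24365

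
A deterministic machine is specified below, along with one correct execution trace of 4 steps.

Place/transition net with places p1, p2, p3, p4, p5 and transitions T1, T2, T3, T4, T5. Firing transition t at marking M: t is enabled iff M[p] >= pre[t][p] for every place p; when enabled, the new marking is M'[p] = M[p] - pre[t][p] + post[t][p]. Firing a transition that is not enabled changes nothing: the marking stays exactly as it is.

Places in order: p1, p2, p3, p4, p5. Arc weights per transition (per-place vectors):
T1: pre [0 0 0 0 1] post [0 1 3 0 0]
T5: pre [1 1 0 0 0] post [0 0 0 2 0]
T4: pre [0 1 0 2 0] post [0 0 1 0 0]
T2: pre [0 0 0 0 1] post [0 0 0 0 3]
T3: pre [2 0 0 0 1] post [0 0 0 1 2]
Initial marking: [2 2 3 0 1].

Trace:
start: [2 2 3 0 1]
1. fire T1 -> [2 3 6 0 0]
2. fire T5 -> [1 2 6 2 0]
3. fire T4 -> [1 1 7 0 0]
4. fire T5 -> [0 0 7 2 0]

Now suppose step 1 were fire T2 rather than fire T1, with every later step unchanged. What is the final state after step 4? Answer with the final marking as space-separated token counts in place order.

(re-executing from step 1 with the substitution; state before step 1: [2 2 3 0 1])
1. fire T2 -> [2 2 3 0 3]
2. fire T5 -> [1 1 3 2 3]
3. fire T4 -> [1 0 4 0 3]
4. fire T5 -> [1 0 4 0 3]

1 0 4 0 3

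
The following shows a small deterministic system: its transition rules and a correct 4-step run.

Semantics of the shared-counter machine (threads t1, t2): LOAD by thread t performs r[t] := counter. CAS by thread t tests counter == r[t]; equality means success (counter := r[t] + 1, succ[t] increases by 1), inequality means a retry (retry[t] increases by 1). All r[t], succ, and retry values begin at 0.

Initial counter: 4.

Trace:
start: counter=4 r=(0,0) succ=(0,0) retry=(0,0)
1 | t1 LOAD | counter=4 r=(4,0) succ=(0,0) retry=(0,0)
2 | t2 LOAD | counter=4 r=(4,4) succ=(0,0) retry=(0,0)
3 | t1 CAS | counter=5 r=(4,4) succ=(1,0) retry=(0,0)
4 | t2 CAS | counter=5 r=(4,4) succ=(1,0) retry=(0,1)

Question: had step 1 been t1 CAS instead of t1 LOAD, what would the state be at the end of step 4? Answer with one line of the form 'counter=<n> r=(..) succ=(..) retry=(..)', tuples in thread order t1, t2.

counter=5 r=(0,4) succ=(0,1) retry=(2,0)

(re-executing from step 1 with the substitution; state before step 1: counter=4 r=(0,0) succ=(0,0) retry=(0,0))
1 | t1 CAS | counter=4 r=(0,0) succ=(0,0) retry=(1,0)
2 | t2 LOAD | counter=4 r=(0,4) succ=(0,0) retry=(1,0)
3 | t1 CAS | counter=4 r=(0,4) succ=(0,0) retry=(2,0)
4 | t2 CAS | counter=5 r=(0,4) succ=(0,1) retry=(2,0)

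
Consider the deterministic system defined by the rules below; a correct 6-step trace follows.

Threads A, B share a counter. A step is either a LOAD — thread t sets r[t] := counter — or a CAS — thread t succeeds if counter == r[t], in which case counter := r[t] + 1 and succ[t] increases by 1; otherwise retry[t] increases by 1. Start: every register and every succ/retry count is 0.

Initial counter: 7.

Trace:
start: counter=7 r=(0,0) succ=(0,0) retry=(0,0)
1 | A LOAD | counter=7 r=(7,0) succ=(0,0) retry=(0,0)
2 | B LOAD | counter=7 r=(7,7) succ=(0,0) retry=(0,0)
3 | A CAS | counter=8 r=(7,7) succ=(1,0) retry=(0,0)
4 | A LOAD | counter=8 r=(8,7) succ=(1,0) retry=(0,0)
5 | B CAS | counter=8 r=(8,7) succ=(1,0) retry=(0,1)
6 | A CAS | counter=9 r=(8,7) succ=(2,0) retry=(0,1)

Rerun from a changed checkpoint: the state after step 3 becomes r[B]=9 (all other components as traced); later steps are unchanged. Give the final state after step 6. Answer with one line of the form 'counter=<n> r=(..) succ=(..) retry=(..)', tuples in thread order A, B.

state after step 3 := counter=8 r=(7,9) succ=(1,0) retry=(0,0)
4 | A LOAD | counter=8 r=(8,9) succ=(1,0) retry=(0,0)
5 | B CAS | counter=8 r=(8,9) succ=(1,0) retry=(0,1)
6 | A CAS | counter=9 r=(8,9) succ=(2,0) retry=(0,1)

counter=9 r=(8,9) succ=(2,0) retry=(0,1)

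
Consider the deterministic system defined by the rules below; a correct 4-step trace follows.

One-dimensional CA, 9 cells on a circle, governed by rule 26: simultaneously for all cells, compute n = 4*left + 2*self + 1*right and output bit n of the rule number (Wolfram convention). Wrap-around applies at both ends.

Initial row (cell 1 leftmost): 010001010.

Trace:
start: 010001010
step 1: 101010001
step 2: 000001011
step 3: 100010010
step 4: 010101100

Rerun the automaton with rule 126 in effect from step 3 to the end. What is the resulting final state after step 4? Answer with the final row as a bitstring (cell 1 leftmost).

(re-executing steps 3..4 under rule 126; state before step 3: 000001011)
step 3: 100011111
step 4: 110110000

110110000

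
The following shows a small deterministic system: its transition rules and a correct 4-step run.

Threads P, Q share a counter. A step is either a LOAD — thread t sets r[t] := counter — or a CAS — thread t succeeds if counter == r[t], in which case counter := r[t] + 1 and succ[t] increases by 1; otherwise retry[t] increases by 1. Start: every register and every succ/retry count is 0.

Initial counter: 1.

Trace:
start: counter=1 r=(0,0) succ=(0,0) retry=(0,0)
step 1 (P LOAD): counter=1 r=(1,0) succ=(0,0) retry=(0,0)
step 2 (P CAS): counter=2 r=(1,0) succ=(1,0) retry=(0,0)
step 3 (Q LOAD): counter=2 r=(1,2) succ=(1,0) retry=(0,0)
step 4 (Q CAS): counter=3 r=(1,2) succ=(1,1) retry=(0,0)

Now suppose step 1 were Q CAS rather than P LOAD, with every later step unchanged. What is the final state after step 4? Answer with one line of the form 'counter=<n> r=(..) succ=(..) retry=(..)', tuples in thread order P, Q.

(re-executing from step 1 with the substitution; state before step 1: counter=1 r=(0,0) succ=(0,0) retry=(0,0))
step 1 (Q CAS): counter=1 r=(0,0) succ=(0,0) retry=(0,1)
step 2 (P CAS): counter=1 r=(0,0) succ=(0,0) retry=(1,1)
step 3 (Q LOAD): counter=1 r=(0,1) succ=(0,0) retry=(1,1)
step 4 (Q CAS): counter=2 r=(0,1) succ=(0,1) retry=(1,1)

counter=2 r=(0,1) succ=(0,1) retry=(1,1)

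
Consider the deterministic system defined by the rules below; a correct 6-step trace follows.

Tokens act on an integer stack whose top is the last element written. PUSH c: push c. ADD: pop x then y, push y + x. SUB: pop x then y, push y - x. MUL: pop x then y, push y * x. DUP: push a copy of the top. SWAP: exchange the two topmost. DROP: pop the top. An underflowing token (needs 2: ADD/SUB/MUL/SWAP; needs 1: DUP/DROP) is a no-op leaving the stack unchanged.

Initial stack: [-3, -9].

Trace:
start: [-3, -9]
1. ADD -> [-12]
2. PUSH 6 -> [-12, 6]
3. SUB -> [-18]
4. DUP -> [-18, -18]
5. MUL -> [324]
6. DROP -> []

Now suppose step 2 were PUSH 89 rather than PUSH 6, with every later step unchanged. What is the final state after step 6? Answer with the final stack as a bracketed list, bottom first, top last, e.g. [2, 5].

[]

(re-executing from step 2 with the substitution; state before step 2: [-12])
2. PUSH 89 -> [-12, 89]
3. SUB -> [-101]
4. DUP -> [-101, -101]
5. MUL -> [10201]
6. DROP -> []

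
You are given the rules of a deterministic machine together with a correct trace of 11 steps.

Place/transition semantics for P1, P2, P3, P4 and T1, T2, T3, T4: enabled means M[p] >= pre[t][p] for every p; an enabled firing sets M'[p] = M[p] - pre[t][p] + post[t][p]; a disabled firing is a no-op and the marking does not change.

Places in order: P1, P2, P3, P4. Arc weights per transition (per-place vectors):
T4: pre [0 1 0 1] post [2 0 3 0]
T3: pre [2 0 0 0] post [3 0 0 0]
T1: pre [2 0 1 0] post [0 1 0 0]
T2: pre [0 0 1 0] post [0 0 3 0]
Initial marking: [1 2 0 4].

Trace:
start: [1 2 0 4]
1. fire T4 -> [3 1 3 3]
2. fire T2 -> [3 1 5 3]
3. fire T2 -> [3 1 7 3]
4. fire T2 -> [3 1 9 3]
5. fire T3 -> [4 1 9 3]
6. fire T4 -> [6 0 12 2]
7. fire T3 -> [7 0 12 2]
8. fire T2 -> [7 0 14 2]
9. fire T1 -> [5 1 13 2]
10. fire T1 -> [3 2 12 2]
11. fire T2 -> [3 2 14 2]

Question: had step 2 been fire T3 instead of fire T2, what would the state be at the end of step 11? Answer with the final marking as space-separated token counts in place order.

4 2 12 2

(re-executing from step 2 with the substitution; state before step 2: [3 1 3 3])
2. fire T3 -> [4 1 3 3]
3. fire T2 -> [4 1 5 3]
4. fire T2 -> [4 1 7 3]
5. fire T3 -> [5 1 7 3]
6. fire T4 -> [7 0 10 2]
7. fire T3 -> [8 0 10 2]
8. fire T2 -> [8 0 12 2]
9. fire T1 -> [6 1 11 2]
10. fire T1 -> [4 2 10 2]
11. fire T2 -> [4 2 12 2]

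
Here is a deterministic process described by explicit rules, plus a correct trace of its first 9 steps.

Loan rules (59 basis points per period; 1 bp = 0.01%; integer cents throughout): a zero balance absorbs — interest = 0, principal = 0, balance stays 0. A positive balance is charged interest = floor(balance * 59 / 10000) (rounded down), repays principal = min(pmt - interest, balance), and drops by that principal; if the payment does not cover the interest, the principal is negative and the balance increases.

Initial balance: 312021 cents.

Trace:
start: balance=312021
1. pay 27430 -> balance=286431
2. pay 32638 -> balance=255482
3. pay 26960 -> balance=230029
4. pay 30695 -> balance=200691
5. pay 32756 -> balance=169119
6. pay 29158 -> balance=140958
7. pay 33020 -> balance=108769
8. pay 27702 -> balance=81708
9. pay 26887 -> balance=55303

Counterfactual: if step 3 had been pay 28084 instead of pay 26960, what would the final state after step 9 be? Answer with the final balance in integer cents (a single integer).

54138

(re-executing from step 3 with the substitution; state before step 3: balance=255482)
3. pay 28084 -> balance=228905
4. pay 30695 -> balance=199560
5. pay 32756 -> balance=167981
6. pay 29158 -> balance=139814
7. pay 33020 -> balance=107618
8. pay 27702 -> balance=80550
9. pay 26887 -> balance=54138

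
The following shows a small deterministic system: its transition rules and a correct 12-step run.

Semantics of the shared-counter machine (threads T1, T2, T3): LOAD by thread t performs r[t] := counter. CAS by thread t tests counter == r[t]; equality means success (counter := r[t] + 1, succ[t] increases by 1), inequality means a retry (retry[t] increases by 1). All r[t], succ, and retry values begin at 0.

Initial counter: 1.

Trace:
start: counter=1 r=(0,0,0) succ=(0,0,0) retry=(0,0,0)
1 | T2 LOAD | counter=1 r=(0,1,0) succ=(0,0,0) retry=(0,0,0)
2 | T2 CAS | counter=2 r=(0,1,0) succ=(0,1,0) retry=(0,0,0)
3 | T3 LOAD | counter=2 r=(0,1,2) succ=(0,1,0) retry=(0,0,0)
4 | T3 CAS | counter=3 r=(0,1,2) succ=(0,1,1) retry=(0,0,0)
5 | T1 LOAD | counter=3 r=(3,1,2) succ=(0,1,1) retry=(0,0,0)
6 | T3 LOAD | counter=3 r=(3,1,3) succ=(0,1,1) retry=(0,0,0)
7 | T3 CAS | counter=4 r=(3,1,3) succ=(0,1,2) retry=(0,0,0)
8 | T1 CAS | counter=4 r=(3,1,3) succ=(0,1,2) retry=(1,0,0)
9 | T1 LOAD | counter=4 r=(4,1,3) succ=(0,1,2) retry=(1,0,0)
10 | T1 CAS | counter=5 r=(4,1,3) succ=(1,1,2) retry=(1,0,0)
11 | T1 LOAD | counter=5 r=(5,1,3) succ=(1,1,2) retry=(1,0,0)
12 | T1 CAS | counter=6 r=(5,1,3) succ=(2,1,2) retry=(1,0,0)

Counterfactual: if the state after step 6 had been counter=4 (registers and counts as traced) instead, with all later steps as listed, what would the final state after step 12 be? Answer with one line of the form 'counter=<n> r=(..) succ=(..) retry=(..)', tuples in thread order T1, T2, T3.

counter=6 r=(5,1,3) succ=(2,1,1) retry=(1,0,1)

state after step 6 := counter=4 r=(3,1,3) succ=(0,1,1) retry=(0,0,0)
7 | T3 CAS | counter=4 r=(3,1,3) succ=(0,1,1) retry=(0,0,1)
8 | T1 CAS | counter=4 r=(3,1,3) succ=(0,1,1) retry=(1,0,1)
9 | T1 LOAD | counter=4 r=(4,1,3) succ=(0,1,1) retry=(1,0,1)
10 | T1 CAS | counter=5 r=(4,1,3) succ=(1,1,1) retry=(1,0,1)
11 | T1 LOAD | counter=5 r=(5,1,3) succ=(1,1,1) retry=(1,0,1)
12 | T1 CAS | counter=6 r=(5,1,3) succ=(2,1,1) retry=(1,0,1)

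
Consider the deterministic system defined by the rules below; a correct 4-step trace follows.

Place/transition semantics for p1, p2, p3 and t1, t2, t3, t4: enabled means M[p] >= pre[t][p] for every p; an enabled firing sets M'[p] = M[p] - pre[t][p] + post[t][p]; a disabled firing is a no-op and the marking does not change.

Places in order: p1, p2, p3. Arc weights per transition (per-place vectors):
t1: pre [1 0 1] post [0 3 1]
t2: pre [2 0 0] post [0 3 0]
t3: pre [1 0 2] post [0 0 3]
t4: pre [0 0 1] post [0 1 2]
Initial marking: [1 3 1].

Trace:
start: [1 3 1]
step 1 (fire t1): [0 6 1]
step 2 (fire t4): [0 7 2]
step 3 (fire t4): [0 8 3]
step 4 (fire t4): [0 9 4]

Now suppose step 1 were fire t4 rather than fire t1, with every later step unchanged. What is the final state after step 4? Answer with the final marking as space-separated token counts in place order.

1 7 5

(re-executing from step 1 with the substitution; state before step 1: [1 3 1])
step 1 (fire t4): [1 4 2]
step 2 (fire t4): [1 5 3]
step 3 (fire t4): [1 6 4]
step 4 (fire t4): [1 7 5]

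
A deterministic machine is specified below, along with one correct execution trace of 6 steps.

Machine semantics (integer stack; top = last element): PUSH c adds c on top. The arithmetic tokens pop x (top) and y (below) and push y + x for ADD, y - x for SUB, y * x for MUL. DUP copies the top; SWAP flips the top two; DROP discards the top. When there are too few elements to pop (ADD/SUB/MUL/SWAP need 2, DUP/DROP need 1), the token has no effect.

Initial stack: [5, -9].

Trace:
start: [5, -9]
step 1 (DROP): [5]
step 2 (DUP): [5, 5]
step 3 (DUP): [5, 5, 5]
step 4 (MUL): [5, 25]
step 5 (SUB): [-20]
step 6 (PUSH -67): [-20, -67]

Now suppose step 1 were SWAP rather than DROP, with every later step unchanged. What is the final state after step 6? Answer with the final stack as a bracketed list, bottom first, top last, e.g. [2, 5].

[-9, -20, -67]

(re-executing from step 1 with the substitution; state before step 1: [5, -9])
step 1 (SWAP): [-9, 5]
step 2 (DUP): [-9, 5, 5]
step 3 (DUP): [-9, 5, 5, 5]
step 4 (MUL): [-9, 5, 25]
step 5 (SUB): [-9, -20]
step 6 (PUSH -67): [-9, -20, -67]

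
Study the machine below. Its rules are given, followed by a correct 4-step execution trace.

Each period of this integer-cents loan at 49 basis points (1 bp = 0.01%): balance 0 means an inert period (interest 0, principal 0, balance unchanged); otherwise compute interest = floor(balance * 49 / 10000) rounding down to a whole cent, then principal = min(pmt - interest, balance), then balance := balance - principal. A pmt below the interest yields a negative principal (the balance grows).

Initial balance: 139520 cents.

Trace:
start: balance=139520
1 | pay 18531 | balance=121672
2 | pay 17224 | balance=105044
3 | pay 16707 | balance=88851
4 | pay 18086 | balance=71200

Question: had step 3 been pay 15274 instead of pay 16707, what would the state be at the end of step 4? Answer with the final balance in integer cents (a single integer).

72640

(re-executing from step 3 with the substitution; state before step 3: balance=105044)
3 | pay 15274 | balance=90284
4 | pay 18086 | balance=72640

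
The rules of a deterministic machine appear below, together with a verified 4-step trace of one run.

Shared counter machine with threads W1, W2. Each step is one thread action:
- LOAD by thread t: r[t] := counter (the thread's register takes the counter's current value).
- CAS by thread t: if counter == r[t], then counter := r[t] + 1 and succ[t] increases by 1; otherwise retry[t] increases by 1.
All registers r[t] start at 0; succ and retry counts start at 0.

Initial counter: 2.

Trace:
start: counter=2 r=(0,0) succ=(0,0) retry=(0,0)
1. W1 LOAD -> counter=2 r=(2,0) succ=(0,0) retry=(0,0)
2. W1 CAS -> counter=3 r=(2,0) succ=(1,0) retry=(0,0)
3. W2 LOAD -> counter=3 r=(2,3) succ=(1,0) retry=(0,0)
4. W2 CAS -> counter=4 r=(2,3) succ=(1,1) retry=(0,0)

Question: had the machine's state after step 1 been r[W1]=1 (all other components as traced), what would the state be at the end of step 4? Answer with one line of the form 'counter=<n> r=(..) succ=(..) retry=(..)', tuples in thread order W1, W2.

state after step 1 := counter=2 r=(1,0) succ=(0,0) retry=(0,0)
2. W1 CAS -> counter=2 r=(1,0) succ=(0,0) retry=(1,0)
3. W2 LOAD -> counter=2 r=(1,2) succ=(0,0) retry=(1,0)
4. W2 CAS -> counter=3 r=(1,2) succ=(0,1) retry=(1,0)

counter=3 r=(1,2) succ=(0,1) retry=(1,0)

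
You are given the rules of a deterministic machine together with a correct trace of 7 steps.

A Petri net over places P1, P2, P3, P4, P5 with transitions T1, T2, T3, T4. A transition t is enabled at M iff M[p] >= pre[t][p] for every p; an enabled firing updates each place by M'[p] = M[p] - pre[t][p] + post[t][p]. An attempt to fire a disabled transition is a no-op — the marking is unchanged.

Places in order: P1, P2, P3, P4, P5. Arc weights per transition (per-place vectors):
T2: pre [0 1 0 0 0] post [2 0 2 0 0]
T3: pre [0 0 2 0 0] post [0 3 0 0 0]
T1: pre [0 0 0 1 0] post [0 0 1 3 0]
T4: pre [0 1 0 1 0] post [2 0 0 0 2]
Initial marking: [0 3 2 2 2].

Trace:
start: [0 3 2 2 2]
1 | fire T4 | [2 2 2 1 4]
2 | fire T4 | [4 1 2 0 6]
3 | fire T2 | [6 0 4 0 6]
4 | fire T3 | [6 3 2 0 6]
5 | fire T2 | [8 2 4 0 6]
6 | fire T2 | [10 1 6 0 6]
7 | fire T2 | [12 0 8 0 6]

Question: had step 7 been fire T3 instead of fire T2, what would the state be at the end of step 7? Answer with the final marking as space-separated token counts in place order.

10 4 4 0 6

(re-executing from step 7 with the substitution; state before step 7: [10 1 6 0 6])
7 | fire T3 | [10 4 4 0 6]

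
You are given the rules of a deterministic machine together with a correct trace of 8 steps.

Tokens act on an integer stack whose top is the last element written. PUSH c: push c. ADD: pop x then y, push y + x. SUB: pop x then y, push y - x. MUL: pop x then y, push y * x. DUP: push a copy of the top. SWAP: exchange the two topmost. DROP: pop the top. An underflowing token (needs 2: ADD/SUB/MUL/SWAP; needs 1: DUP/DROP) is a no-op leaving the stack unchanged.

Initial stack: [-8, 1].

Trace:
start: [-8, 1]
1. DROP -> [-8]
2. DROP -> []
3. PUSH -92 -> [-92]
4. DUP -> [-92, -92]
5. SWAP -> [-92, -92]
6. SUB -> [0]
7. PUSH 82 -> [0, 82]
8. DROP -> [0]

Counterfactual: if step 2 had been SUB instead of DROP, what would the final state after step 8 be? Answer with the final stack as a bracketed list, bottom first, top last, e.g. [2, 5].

[-8, 0]

(re-executing from step 2 with the substitution; state before step 2: [-8])
2. SUB -> [-8]
3. PUSH -92 -> [-8, -92]
4. DUP -> [-8, -92, -92]
5. SWAP -> [-8, -92, -92]
6. SUB -> [-8, 0]
7. PUSH 82 -> [-8, 0, 82]
8. DROP -> [-8, 0]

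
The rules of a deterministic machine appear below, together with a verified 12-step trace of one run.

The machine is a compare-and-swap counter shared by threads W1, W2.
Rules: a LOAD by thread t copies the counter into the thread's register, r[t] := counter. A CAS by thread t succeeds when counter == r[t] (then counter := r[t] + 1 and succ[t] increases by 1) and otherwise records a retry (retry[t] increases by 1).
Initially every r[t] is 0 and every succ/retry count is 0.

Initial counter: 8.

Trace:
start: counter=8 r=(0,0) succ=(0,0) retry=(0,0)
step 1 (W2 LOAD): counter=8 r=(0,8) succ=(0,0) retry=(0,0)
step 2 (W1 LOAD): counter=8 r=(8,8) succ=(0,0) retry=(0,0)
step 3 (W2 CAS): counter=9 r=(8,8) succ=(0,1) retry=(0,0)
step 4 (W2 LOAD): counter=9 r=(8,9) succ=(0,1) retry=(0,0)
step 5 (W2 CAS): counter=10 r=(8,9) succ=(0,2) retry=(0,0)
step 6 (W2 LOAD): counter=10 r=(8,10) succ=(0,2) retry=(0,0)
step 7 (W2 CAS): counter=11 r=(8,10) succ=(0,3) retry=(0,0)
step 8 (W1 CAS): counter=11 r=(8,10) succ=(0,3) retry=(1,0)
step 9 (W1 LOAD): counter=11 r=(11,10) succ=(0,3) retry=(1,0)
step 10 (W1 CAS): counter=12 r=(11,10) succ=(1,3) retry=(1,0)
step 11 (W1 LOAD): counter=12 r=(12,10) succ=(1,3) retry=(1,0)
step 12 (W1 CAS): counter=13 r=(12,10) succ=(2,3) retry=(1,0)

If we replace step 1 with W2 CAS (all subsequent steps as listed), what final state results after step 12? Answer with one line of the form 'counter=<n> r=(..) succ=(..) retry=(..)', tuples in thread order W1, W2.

(re-executing from step 1 with the substitution; state before step 1: counter=8 r=(0,0) succ=(0,0) retry=(0,0))
step 1 (W2 CAS): counter=8 r=(0,0) succ=(0,0) retry=(0,1)
step 2 (W1 LOAD): counter=8 r=(8,0) succ=(0,0) retry=(0,1)
step 3 (W2 CAS): counter=8 r=(8,0) succ=(0,0) retry=(0,2)
step 4 (W2 LOAD): counter=8 r=(8,8) succ=(0,0) retry=(0,2)
step 5 (W2 CAS): counter=9 r=(8,8) succ=(0,1) retry=(0,2)
step 6 (W2 LOAD): counter=9 r=(8,9) succ=(0,1) retry=(0,2)
step 7 (W2 CAS): counter=10 r=(8,9) succ=(0,2) retry=(0,2)
step 8 (W1 CAS): counter=10 r=(8,9) succ=(0,2) retry=(1,2)
step 9 (W1 LOAD): counter=10 r=(10,9) succ=(0,2) retry=(1,2)
step 10 (W1 CAS): counter=11 r=(10,9) succ=(1,2) retry=(1,2)
step 11 (W1 LOAD): counter=11 r=(11,9) succ=(1,2) retry=(1,2)
step 12 (W1 CAS): counter=12 r=(11,9) succ=(2,2) retry=(1,2)

counter=12 r=(11,9) succ=(2,2) retry=(1,2)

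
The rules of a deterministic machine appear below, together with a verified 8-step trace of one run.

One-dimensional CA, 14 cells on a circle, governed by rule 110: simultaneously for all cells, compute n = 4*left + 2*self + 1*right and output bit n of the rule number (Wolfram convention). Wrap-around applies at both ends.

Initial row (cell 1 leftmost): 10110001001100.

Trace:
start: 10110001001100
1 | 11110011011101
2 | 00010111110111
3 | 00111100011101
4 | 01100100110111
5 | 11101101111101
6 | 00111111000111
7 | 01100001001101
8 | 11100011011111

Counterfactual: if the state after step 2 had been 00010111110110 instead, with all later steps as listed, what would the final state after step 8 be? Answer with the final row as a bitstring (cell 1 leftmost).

10100011010001

state after step 2 := 00010111110110
3 | 00111100011110
4 | 01100100110010
5 | 11101101110110
6 | 10111111011111
7 | 11100001110000
8 | 10100011010001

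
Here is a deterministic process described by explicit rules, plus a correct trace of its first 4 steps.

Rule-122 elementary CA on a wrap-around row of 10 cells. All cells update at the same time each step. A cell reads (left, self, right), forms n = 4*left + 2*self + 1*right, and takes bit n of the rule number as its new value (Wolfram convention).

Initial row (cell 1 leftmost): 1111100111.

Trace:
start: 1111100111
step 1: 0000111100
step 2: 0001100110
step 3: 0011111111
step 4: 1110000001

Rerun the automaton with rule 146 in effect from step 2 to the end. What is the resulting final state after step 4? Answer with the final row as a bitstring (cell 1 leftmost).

1101000010

(re-executing steps 2..4 under rule 146; state before step 2: 0000111100)
step 2: 0001011010
step 3: 0010000001
step 4: 1101000010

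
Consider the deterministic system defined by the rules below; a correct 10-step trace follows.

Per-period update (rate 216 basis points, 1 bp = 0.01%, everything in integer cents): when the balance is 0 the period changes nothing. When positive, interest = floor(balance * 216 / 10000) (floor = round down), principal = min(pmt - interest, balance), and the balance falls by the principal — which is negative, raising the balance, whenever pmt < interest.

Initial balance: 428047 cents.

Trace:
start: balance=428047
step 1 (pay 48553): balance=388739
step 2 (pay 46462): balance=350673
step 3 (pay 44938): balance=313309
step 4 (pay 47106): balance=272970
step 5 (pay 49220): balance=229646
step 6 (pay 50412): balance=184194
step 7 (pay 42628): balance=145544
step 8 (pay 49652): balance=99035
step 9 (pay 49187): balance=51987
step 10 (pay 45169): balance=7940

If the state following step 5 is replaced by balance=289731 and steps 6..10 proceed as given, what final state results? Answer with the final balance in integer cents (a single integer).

state after step 5 := balance=289731
step 6 (pay 50412): balance=245577
step 7 (pay 42628): balance=208253
step 8 (pay 49652): balance=163099
step 9 (pay 49187): balance=117434
step 10 (pay 45169): balance=74801

74801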